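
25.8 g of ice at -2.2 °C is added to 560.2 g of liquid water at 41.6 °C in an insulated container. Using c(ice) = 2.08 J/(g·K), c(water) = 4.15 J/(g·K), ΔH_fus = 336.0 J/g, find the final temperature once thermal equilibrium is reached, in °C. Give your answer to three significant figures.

Heat to bring ice to 0 °C and melt it: q₁ = 25.8×2.08×2.2 + 25.8×336.0 = 8786.9 J
Heat the water can supply cooling to 0 °C: 560.2×4.15×41.6 = 96712.9 J > q₁, so all ice melts.
Energy balance: 560.2×4.15×(41.6 − T) = 8786.9 + 25.8×4.15×(T − 0)
2324.83(41.6 − T) = 8786.9 + 107.07 T
96712.9 − 8786.9 = 2431.90 T
T = 87926.0 / 2431.90 = 36.16 °C

T_f = 36.2 °C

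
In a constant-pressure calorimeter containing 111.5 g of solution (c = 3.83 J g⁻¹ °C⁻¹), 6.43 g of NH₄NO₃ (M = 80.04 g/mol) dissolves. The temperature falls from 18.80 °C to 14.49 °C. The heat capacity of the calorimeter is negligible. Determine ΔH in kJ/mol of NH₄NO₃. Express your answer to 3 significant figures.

|ΔT| = |14.49 − 18.80| = 4.31 °C
|q_surr| = (111.5 × 3.83) × 4.31 = 427.045 × 4.31 = 1841 J
n(NH₄NO₃) = 6.43 / 80.04 = 0.08033 mol
Temperature fell, so q_rxn = +|q_surr| = 1.841 kJ
ΔH = q_rxn / n = 22.92 kJ/mol

ΔH = 22.9 kJ/mol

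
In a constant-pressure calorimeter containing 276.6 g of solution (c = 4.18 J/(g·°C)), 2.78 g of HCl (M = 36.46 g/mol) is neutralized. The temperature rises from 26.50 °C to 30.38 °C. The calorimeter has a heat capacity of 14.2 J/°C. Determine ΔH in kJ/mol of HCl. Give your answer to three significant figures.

ΔH = -59.6 kJ/mol

|ΔT| = |30.38 − 26.50| = 3.88 °C
|q_surr| = (276.6 × 4.18 + 14.2) × 3.88 = 1170.388 × 3.88 = 4541 J
n(HCl) = 2.78 / 36.46 = 0.07625 mol
Temperature rose, so q_rxn = −|q_surr| = -4.541 kJ
ΔH = q_rxn / n = -59.55 kJ/mol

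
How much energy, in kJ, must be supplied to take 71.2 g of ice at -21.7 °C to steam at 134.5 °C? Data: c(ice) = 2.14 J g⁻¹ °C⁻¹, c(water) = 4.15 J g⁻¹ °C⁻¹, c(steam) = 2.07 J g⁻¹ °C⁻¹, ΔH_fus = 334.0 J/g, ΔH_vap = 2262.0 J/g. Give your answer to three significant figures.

q = 223 kJ

q1 (heat ice -21.7→0.0 °C): 71.2 × 2.14 × 21.7 = 3306 J
q2 (melt at 0 °C): 71.2 × 334.0 = 23781 J
q3 (heat water 0.0→100.0 °C): 71.2 × 4.15 × 100.0 = 29548 J
q4 (vaporize at 100 °C): 71.2 × 2262.0 = 161054 J
q5 (heat steam 100.0→134.5 °C): 71.2 × 2.07 × 34.5 = 5085 J
Total: 3306 + 23781 + 29548 + 161054 + 5085 = 222774 J = 223 kJ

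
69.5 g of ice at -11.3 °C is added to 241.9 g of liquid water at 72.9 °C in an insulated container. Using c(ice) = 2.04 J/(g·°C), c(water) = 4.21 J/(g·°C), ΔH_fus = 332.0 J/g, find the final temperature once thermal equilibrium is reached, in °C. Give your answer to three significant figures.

Heat to bring ice to 0 °C and melt it: q₁ = 69.5×2.04×11.3 + 69.5×332.0 = 24676 J
Heat the water can supply cooling to 0 °C: 241.9×4.21×72.9 = 74241.3 J > q₁, so all ice melts.
Energy balance: 241.9×4.21×(72.9 − T) = 24676 + 69.5×4.21×(T − 0)
1018.399(72.9 − T) = 24676 + 292.595 T
74241.3 − 24676 = 1310.994 T
T = 49565.3 / 1310.994 = 37.81 °C

T_f = 37.8 °C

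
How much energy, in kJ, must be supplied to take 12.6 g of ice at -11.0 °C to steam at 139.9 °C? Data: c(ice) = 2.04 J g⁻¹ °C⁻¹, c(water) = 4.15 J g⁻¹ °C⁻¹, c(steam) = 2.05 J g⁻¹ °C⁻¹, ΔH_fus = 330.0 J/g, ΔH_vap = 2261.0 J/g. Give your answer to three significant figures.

q1 (heat ice -11.0→0.0 °C): 12.6 × 2.04 × 11.0 = 283 J
q2 (melt at 0 °C): 12.6 × 330.0 = 4158 J
q3 (heat water 0.0→100.0 °C): 12.6 × 4.15 × 100.0 = 5229 J
q4 (vaporize at 100 °C): 12.6 × 2261.0 = 28489 J
q5 (heat steam 100.0→139.9 °C): 12.6 × 2.05 × 39.9 = 1031 J
Total: 283 + 4158 + 5229 + 28489 + 1031 = 39190 J = 39.2 kJ

q = 39.2 kJ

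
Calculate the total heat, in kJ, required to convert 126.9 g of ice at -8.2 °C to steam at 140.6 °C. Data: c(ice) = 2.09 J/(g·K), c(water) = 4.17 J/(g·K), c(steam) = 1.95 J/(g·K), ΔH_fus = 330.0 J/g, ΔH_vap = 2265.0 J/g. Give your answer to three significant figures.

q = 394 kJ

q1 (heat ice -8.2→0.0 °C): 126.9 × 2.09 × 8.2 = 2175 J
q2 (melt at 0 °C): 126.9 × 330.0 = 41877 J
q3 (heat water 0.0→100.0 °C): 126.9 × 4.17 × 100.0 = 52917 J
q4 (vaporize at 100 °C): 126.9 × 2265.0 = 287429 J
q5 (heat steam 100.0→140.6 °C): 126.9 × 1.95 × 40.6 = 10047 J
Total: 2175 + 41877 + 52917 + 287429 + 10047 = 394445 J = 394 kJ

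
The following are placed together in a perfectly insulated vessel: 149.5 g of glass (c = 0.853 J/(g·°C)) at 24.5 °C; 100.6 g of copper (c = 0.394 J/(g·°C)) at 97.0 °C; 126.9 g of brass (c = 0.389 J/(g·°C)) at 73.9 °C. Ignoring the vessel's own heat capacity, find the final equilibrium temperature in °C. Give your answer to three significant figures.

Σ mᵢcᵢ(T − Tᵢ) = 0  ⇒  T = Σ mᵢcᵢTᵢ / Σ mᵢcᵢ
Σ mᵢcᵢ = 149.5×0.853 + 100.6×0.394 + 126.9×0.389 = 216.5240
Σ mᵢcᵢTᵢ = 127.5235×24.5 + 39.6364×97.0 + 49.3641×73.9 = 10617
T = 10617 / 216.5240 = 49.03 °C

T_f = 49.0 °C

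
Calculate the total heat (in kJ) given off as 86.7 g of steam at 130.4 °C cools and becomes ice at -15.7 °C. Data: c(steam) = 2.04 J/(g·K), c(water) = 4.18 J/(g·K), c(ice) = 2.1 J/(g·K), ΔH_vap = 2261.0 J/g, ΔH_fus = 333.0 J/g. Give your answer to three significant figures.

q = 269 kJ

q1 (cool steam 130.4→100 °C): 86.7 × 2.04 × 30.4 = 5377 J
q2 (condense at 100 °C): 86.7 × 2261.0 = 196029 J
q3 (cool water 100→0 °C): 86.7 × 4.18 × 100.0 = 36241 J
q4 (freeze at 0 °C): 86.7 × 333.0 = 28871 J
q5 (cool ice 0→-15.7 °C): 86.7 × 2.1 × 15.7 = 2858 J
Total: 5377 + 196029 + 36241 + 28871 + 2858 = 269376 J = 269 kJ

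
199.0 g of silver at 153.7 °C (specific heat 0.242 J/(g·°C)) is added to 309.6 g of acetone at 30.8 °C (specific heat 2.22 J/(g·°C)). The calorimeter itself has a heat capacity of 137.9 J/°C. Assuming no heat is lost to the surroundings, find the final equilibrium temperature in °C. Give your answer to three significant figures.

Heat lost by silver = heat gained by acetone + calorimeter.
(199.0)(0.242)(153.7 − T) = [(309.6)(2.22) + 137.9](T − 30.8)
48.158 (153.7 − T) = 825.212 (T − 30.8)
7401.9 − 48.158 T = 825.212 T − 25417
32818.9 = 873.370 T
T = 37.58 °C

T_f = 37.6 °C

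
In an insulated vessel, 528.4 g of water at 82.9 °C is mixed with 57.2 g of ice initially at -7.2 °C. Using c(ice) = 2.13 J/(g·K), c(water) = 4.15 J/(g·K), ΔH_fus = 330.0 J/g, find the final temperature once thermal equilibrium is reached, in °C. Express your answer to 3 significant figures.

Heat to bring ice to 0 °C and melt it: q₁ = 57.2×2.13×7.2 + 57.2×330.0 = 19753 J
Heat the water can supply cooling to 0 °C: 528.4×4.15×82.9 = 181788 J > q₁, so all ice melts.
Energy balance: 528.4×4.15×(82.9 − T) = 19753 + 57.2×4.15×(T − 0)
2192.86(82.9 − T) = 19753 + 237.38 T
181788 − 19753 = 2430.24 T
T = 162035 / 2430.24 = 66.67 °C

T_f = 66.7 °C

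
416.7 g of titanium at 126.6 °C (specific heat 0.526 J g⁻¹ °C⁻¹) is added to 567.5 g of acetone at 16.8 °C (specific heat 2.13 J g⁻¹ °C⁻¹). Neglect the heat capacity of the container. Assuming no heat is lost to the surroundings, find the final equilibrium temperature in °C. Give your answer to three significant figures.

T_f = 33.7 °C

Heat lost by titanium = heat gained by acetone.
(416.7)(0.526)(126.6 − T) = (567.5)(2.13)(T − 16.8)
219.1842 (126.6 − T) = 1208.775 (T − 16.8)
27749 − 219.1842 T = 1208.775 T − 20307
48056 = 1427.9592 T
T = 33.65 °C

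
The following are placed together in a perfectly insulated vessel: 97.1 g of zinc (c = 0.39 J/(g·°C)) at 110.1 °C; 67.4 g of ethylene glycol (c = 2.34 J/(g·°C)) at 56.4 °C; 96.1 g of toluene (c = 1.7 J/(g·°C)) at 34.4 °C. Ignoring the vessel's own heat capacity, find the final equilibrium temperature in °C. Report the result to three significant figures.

Σ mᵢcᵢ(T − Tᵢ) = 0  ⇒  T = Σ mᵢcᵢTᵢ / Σ mᵢcᵢ
Σ mᵢcᵢ = 97.1×0.39 + 67.4×2.34 + 96.1×1.7 = 358.955
Σ mᵢcᵢTᵢ = 37.869×110.1 + 157.716×56.4 + 163.37×34.4 = 18684
T = 18684 / 358.955 = 52.05 °C

T_f = 52.1 °C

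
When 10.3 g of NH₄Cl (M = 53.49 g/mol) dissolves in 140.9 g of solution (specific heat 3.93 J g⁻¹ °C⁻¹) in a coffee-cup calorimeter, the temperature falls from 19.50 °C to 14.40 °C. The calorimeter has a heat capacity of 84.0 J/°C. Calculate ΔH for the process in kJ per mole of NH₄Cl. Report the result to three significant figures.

|ΔT| = |14.40 − 19.50| = 5.10 °C
|q_surr| = (140.9 × 3.93 + 84.0) × 5.10 = 637.737 × 5.10 = 3252 J
n(NH₄Cl) = 10.3 / 53.49 = 0.1926 mol
Temperature fell, so q_rxn = +|q_surr| = 3.252 kJ
ΔH = q_rxn / n = 16.88 kJ/mol

ΔH = 16.9 kJ/mol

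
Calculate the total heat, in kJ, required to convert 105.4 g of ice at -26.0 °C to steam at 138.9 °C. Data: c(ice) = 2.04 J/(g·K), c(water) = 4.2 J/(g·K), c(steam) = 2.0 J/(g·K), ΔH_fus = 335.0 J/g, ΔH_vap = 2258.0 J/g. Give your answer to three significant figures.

q = 331 kJ

q1 (heat ice -26.0→0.0 °C): 105.4 × 2.04 × 26.0 = 5590 J
q2 (melt at 0 °C): 105.4 × 335.0 = 35309 J
q3 (heat water 0.0→100.0 °C): 105.4 × 4.2 × 100.0 = 44268 J
q4 (vaporize at 100 °C): 105.4 × 2258.0 = 237993 J
q5 (heat steam 100.0→138.9 °C): 105.4 × 2.0 × 38.9 = 8200 J
Total: 5590 + 35309 + 44268 + 237993 + 8200 = 331360 J = 331 kJ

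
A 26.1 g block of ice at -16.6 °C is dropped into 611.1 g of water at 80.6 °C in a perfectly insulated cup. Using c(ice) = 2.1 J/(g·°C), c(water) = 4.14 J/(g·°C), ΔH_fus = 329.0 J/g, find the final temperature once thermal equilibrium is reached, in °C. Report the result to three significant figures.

T_f = 73.7 °C

Heat to bring ice to 0 °C and melt it: q₁ = 26.1×2.1×16.6 + 26.1×329.0 = 9496.7 J
Heat the water can supply cooling to 0 °C: 611.1×4.14×80.6 = 203914 J > q₁, so all ice melts.
Energy balance: 611.1×4.14×(80.6 − T) = 9496.7 + 26.1×4.14×(T − 0)
2529.954(80.6 − T) = 9496.7 + 108.054 T
203914 − 9496.7 = 2638.008 T
T = 194417.3 / 2638.008 = 73.70 °C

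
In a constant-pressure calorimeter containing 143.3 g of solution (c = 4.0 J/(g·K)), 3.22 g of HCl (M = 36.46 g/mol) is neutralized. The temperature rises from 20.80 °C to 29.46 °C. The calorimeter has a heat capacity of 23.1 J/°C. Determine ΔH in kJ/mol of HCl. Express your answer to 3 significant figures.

|ΔT| = |29.46 − 20.80| = 8.66 °C
|q_surr| = (143.3 × 4.0 + 23.1) × 8.66 = 596.3 × 8.66 = 5164 J
n(HCl) = 3.22 / 36.46 = 0.08832 mol
Temperature rose, so q_rxn = −|q_surr| = -5.164 kJ
ΔH = q_rxn / n = -58.47 kJ/mol

ΔH = -58.5 kJ/mol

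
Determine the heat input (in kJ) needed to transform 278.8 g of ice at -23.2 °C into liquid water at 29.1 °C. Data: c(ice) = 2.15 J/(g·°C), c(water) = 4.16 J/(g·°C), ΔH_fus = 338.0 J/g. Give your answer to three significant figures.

q1 (heat ice -23.2→0.0 °C): 278.8 × 2.15 × 23.2 = 13907 J
q2 (melt at 0 °C): 278.8 × 338.0 = 94234 J
q3 (heat water 0.0→29.1 °C): 278.8 × 4.16 × 29.1 = 33750 J
Total: 13907 + 94234 + 33750 = 141891 J = 142 kJ

q = 142 kJ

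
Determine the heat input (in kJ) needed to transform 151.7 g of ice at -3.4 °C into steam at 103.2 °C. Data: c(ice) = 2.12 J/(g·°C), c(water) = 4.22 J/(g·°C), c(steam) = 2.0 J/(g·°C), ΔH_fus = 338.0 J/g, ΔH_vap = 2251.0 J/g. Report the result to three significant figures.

q = 459 kJ

q1 (heat ice -3.4→0.0 °C): 151.7 × 2.12 × 3.4 = 1093 J
q2 (melt at 0 °C): 151.7 × 338.0 = 51275 J
q3 (heat water 0.0→100.0 °C): 151.7 × 4.22 × 100.0 = 64017 J
q4 (vaporize at 100 °C): 151.7 × 2251.0 = 341477 J
q5 (heat steam 100.0→103.2 °C): 151.7 × 2.0 × 3.2 = 971 J
Total: 1093 + 51275 + 64017 + 341477 + 971 = 458833 J = 459 kJ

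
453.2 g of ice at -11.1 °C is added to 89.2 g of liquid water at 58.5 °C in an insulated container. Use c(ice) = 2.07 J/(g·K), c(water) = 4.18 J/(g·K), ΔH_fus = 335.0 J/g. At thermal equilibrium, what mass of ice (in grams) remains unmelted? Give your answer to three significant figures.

Heat to warm all ice to 0 °C: 453.2×2.07×11.1 = 10413 J
Heat released by water cooling to 0 °C: 89.2×4.18×58.5 = 21812 J
21812 J < 10413 + 453.2×335.0 = 162235 J, so not all ice melts; final T = 0 °C.
Heat left for melting: 21812 − 10413 = 11399 J
Mass melted = 11399 / 335.0 = 34.03 g
Ice remaining = 453.2 − 34.03 = 419.17 g

m_ice remaining = 419 g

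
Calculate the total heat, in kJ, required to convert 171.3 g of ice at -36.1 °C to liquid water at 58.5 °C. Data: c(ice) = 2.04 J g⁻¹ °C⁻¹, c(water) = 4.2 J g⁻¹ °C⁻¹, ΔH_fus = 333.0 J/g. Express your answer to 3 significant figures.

q = 112 kJ

q1 (heat ice -36.1→0.0 °C): 171.3 × 2.04 × 36.1 = 12615 J
q2 (melt at 0 °C): 171.3 × 333.0 = 57043 J
q3 (heat water 0.0→58.5 °C): 171.3 × 4.2 × 58.5 = 42088 J
Total: 12615 + 57043 + 42088 = 111746 J = 112 kJ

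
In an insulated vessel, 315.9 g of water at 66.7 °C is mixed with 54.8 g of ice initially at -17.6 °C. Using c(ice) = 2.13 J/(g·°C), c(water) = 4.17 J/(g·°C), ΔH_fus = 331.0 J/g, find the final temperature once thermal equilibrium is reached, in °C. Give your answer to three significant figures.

Heat to bring ice to 0 °C and melt it: q₁ = 54.8×2.13×17.6 + 54.8×331.0 = 20193 J
Heat the water can supply cooling to 0 °C: 315.9×4.17×66.7 = 87864.1 J > q₁, so all ice melts.
Energy balance: 315.9×4.17×(66.7 − T) = 20193 + 54.8×4.17×(T − 0)
1317.303(66.7 − T) = 20193 + 228.516 T
87864.1 − 20193 = 1545.819 T
T = 67671.1 / 1545.819 = 43.78 °C

T_f = 43.8 °C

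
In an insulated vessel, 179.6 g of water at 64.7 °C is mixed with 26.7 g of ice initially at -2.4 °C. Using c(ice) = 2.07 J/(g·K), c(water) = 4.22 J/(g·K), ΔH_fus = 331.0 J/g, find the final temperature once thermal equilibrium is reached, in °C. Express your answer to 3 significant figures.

T_f = 46.0 °C

Heat to bring ice to 0 °C and melt it: q₁ = 26.7×2.07×2.4 + 26.7×331.0 = 8970.3 J
Heat the water can supply cooling to 0 °C: 179.6×4.22×64.7 = 49036.9 J > q₁, so all ice melts.
Energy balance: 179.6×4.22×(64.7 − T) = 8970.3 + 26.7×4.22×(T − 0)
757.912(64.7 − T) = 8970.3 + 112.674 T
49036.9 − 8970.3 = 870.586 T
T = 40066.6 / 870.586 = 46.02 °C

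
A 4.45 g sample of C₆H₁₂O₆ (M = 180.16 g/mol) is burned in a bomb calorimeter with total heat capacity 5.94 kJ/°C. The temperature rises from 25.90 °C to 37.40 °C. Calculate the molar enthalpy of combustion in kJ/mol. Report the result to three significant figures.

ΔT = 37.40 − 25.90 = 11.50 °C
q_cal = C_cal × ΔT = 5.94 × 11.50 = 68.31 kJ
n = 4.45 / 180.16 = 0.02470 mol
q_rxn = −q_cal = -68.31 kJ
ΔH = -68.31 / 0.02470 = -2766 kJ/mol

ΔH = -2770 kJ/mol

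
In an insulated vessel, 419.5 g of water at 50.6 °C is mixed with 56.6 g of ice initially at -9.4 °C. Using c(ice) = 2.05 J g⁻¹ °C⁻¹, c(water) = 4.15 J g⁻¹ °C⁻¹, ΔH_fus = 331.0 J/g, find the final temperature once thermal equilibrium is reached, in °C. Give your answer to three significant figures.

T_f = 34.6 °C

Heat to bring ice to 0 °C and melt it: q₁ = 56.6×2.05×9.4 + 56.6×331.0 = 19825 J
Heat the water can supply cooling to 0 °C: 419.5×4.15×50.6 = 88090.8 J > q₁, so all ice melts.
Energy balance: 419.5×4.15×(50.6 − T) = 19825 + 56.6×4.15×(T − 0)
1740.925(50.6 − T) = 19825 + 234.89 T
88090.8 − 19825 = 1975.815 T
T = 68265.8 / 1975.815 = 34.55 °C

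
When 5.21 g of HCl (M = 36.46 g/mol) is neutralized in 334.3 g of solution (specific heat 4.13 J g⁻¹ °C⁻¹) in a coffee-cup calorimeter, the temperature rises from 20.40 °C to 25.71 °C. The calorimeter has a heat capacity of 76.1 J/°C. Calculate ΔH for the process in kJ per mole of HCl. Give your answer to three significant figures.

|ΔT| = |25.71 − 20.40| = 5.31 °C
|q_surr| = (334.3 × 4.13 + 76.1) × 5.31 = 1456.759 × 5.31 = 7735 J
n(HCl) = 5.21 / 36.46 = 0.1429 mol
Temperature rose, so q_rxn = −|q_surr| = -7.735 kJ
ΔH = q_rxn / n = -54.13 kJ/mol

ΔH = -54.1 kJ/mol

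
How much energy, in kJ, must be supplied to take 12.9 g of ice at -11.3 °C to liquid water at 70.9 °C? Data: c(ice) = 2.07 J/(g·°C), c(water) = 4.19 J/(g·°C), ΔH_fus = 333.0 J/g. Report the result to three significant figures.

q1 (heat ice -11.3→0.0 °C): 12.9 × 2.07 × 11.3 = 302 J
q2 (melt at 0 °C): 12.9 × 333.0 = 4296 J
q3 (heat water 0.0→70.9 °C): 12.9 × 4.19 × 70.9 = 3832 J
Total: 302 + 4296 + 3832 = 8430 J = 8.43 kJ

q = 8.43 kJ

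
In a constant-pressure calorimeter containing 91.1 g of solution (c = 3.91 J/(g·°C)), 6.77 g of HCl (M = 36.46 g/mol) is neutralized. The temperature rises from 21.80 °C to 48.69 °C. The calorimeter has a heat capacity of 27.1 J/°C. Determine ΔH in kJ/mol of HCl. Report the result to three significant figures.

ΔH = -55.5 kJ/mol

|ΔT| = |48.69 − 21.80| = 26.89 °C
|q_surr| = (91.1 × 3.91 + 27.1) × 26.89 = 383.301 × 26.89 = 10310 J
n(HCl) = 6.77 / 36.46 = 0.1857 mol
Temperature rose, so q_rxn = −|q_surr| = -10.31 kJ
ΔH = q_rxn / n = -55.52 kJ/mol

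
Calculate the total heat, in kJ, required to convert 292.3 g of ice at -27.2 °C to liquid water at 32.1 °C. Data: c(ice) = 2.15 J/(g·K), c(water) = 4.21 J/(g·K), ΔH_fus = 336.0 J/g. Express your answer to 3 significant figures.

q1 (heat ice -27.2→0.0 °C): 292.3 × 2.15 × 27.2 = 17094 J
q2 (melt at 0 °C): 292.3 × 336.0 = 98213 J
q3 (heat water 0.0→32.1 °C): 292.3 × 4.21 × 32.1 = 39502 J
Total: 17094 + 98213 + 39502 = 154809 J = 155 kJ

q = 155 kJ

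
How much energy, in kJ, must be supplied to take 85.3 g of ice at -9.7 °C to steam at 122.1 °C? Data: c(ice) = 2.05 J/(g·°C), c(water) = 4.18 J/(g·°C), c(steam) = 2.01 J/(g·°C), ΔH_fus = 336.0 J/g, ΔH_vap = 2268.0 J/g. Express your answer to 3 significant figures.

q = 263 kJ

q1 (heat ice -9.7→0.0 °C): 85.3 × 2.05 × 9.7 = 1696 J
q2 (melt at 0 °C): 85.3 × 336.0 = 28661 J
q3 (heat water 0.0→100.0 °C): 85.3 × 4.18 × 100.0 = 35655 J
q4 (vaporize at 100 °C): 85.3 × 2268.0 = 193460 J
q5 (heat steam 100.0→122.1 °C): 85.3 × 2.01 × 22.1 = 3789 J
Total: 1696 + 28661 + 35655 + 193460 + 3789 = 263261 J = 263 kJ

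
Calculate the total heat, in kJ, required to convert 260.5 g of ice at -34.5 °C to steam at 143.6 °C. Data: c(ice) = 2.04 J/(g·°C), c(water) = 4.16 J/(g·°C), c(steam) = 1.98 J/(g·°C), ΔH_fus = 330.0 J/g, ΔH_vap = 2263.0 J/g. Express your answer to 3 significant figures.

q1 (heat ice -34.5→0.0 °C): 260.5 × 2.04 × 34.5 = 18334 J
q2 (melt at 0 °C): 260.5 × 330.0 = 85965 J
q3 (heat water 0.0→100.0 °C): 260.5 × 4.16 × 100.0 = 108368 J
q4 (vaporize at 100 °C): 260.5 × 2263.0 = 589512 J
q5 (heat steam 100.0→143.6 °C): 260.5 × 1.98 × 43.6 = 22488 J
Total: 18334 + 85965 + 108368 + 589512 + 22488 = 824667 J = 825 kJ

q = 825 kJ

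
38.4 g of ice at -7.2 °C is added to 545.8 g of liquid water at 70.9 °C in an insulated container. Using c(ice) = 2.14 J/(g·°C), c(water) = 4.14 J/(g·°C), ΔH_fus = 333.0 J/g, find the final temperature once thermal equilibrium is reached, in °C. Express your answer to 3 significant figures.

T_f = 60.7 °C

Heat to bring ice to 0 °C and melt it: q₁ = 38.4×2.14×7.2 + 38.4×333.0 = 13379 J
Heat the water can supply cooling to 0 °C: 545.8×4.14×70.9 = 160206 J > q₁, so all ice melts.
Energy balance: 545.8×4.14×(70.9 − T) = 13379 + 38.4×4.14×(T − 0)
2259.612(70.9 − T) = 13379 + 158.976 T
160206 − 13379 = 2418.588 T
T = 146827 / 2418.588 = 60.71 °C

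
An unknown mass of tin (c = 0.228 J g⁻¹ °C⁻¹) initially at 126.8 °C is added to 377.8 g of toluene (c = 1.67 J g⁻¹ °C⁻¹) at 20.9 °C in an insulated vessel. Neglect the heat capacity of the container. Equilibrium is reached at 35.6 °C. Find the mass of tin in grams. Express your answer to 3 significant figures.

m = 446 g

q_gained = (377.8 × 1.67) × (35.6 − 20.9) = 9275 J
q_lost = m × 0.228 × (126.8 − 35.6) = 20.7936 m
m = 9275 / 20.7936 = 446 g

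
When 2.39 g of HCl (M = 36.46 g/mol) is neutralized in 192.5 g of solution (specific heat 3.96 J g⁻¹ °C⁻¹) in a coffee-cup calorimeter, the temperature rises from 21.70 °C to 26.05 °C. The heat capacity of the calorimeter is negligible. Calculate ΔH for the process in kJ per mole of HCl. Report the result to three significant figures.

|ΔT| = |26.05 − 21.70| = 4.35 °C
|q_surr| = (192.5 × 3.96) × 4.35 = 762.3 × 4.35 = 3316 J
n(HCl) = 2.39 / 36.46 = 0.06555 mol
Temperature rose, so q_rxn = −|q_surr| = -3.316 kJ
ΔH = q_rxn / n = -50.59 kJ/mol

ΔH = -50.6 kJ/mol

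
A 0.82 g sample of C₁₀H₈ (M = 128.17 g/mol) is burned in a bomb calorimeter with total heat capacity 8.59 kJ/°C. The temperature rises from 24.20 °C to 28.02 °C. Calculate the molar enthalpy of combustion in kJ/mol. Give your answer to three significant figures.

ΔT = 28.02 − 24.20 = 3.82 °C
q_cal = C_cal × ΔT = 8.59 × 3.82 = 32.8138 kJ
n = 0.82 / 128.17 = 0.006398 mol
q_rxn = −q_cal = -32.8138 kJ
ΔH = -32.8138 / 0.006398 = -5129 kJ/mol

ΔH = -5130 kJ/mol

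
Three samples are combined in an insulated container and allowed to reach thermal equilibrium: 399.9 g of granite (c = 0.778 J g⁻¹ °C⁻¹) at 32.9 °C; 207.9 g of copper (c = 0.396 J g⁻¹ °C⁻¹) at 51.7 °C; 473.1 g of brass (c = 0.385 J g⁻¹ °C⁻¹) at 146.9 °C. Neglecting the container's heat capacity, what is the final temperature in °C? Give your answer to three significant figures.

Σ mᵢcᵢ(T − Tᵢ) = 0  ⇒  T = Σ mᵢcᵢTᵢ / Σ mᵢcᵢ
Σ mᵢcᵢ = 399.9×0.778 + 207.9×0.396 + 473.1×0.385 = 575.5941
Σ mᵢcᵢTᵢ = 311.1222×32.9 + 82.3284×51.7 + 182.1435×146.9 = 41249
T = 41249 / 575.5941 = 71.66 °C

T_f = 71.7 °C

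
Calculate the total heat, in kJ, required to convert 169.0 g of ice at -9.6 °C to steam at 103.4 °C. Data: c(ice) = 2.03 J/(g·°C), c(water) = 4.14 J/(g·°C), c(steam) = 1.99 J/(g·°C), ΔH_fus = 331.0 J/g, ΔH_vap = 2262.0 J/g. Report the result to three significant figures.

q1 (heat ice -9.6→0.0 °C): 169.0 × 2.03 × 9.6 = 3293 J
q2 (melt at 0 °C): 169.0 × 331.0 = 55939 J
q3 (heat water 0.0→100.0 °C): 169.0 × 4.14 × 100.0 = 69966 J
q4 (vaporize at 100 °C): 169.0 × 2262.0 = 382278 J
q5 (heat steam 100.0→103.4 °C): 169.0 × 1.99 × 3.4 = 1143 J
Total: 3293 + 55939 + 69966 + 382278 + 1143 = 512619 J = 513 kJ

q = 513 kJ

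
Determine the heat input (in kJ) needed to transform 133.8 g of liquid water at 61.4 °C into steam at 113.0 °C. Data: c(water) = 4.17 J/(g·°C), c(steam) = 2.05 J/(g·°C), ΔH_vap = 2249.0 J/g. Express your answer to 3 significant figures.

q1 (heat water 61.4→100.0 °C): 133.8 × 4.17 × 38.6 = 21537 J
q2 (vaporize at 100 °C): 133.8 × 2249.0 = 300916 J
q3 (heat steam 100.0→113.0 °C): 133.8 × 2.05 × 13.0 = 3566 J
Total: 21537 + 300916 + 3566 = 326019 J = 326 kJ

q = 326 kJ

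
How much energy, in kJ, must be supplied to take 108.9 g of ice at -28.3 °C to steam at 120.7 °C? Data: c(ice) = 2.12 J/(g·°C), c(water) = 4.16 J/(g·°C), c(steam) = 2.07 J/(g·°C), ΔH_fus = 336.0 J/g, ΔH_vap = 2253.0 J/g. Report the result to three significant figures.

q = 338 kJ

q1 (heat ice -28.3→0.0 °C): 108.9 × 2.12 × 28.3 = 6534 J
q2 (melt at 0 °C): 108.9 × 336.0 = 36590 J
q3 (heat water 0.0→100.0 °C): 108.9 × 4.16 × 100.0 = 45302 J
q4 (vaporize at 100 °C): 108.9 × 2253.0 = 245352 J
q5 (heat steam 100.0→120.7 °C): 108.9 × 2.07 × 20.7 = 4666 J
Total: 6534 + 36590 + 45302 + 245352 + 4666 = 338444 J = 338 kJ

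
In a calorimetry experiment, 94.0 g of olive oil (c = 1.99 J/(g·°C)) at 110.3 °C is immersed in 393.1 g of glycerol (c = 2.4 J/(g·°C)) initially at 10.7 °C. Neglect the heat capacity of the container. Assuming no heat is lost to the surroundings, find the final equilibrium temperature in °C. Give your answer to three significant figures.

T_f = 27.2 °C

Heat lost by olive oil = heat gained by glycerol.
(94.0)(1.99)(110.3 − T) = (393.1)(2.4)(T − 10.7)
187.06 (110.3 − T) = 943.44 (T − 10.7)
20633 − 187.06 T = 943.44 T − 10095
30728 = 1130.50 T
T = 27.18 °C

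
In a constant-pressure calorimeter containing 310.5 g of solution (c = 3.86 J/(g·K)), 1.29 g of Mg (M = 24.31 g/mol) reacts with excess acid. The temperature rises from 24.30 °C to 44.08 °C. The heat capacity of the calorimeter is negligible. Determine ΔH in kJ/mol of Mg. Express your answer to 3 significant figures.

|ΔT| = |44.08 − 24.30| = 19.78 °C
|q_surr| = (310.5 × 3.86) × 19.78 = 1198.53 × 19.78 = 23710 J
n(Mg) = 1.29 / 24.31 = 0.05306 mol
Temperature rose, so q_rxn = −|q_surr| = -23.71 kJ
ΔH = q_rxn / n = -446.9 kJ/mol

ΔH = -447 kJ/mol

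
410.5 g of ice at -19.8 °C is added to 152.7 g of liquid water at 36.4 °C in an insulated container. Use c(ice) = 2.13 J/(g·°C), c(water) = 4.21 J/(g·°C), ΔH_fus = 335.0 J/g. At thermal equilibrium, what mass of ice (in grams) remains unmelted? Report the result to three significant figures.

m_ice remaining = 392 g

Heat to warm all ice to 0 °C: 410.5×2.13×19.8 = 17312 J
Heat released by water cooling to 0 °C: 152.7×4.21×36.4 = 23400 J
23400 J < 17312 + 410.5×335.0 = 154829.5 J, so not all ice melts; final T = 0 °C.
Heat left for melting: 23400 − 17312 = 6088 J
Mass melted = 6088 / 335.0 = 18.17 g
Ice remaining = 410.5 − 18.17 = 392.33 g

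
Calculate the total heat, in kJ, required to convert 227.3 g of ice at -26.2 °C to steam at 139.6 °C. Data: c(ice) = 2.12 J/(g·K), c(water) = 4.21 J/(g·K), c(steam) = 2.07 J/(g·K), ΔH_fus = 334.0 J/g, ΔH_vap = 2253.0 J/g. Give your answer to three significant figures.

q1 (heat ice -26.2→0.0 °C): 227.3 × 2.12 × 26.2 = 12625 J
q2 (melt at 0 °C): 227.3 × 334.0 = 75918 J
q3 (heat water 0.0→100.0 °C): 227.3 × 4.21 × 100.0 = 95693 J
q4 (vaporize at 100 °C): 227.3 × 2253.0 = 512107 J
q5 (heat steam 100.0→139.6 °C): 227.3 × 2.07 × 39.6 = 18632 J
Total: 12625 + 75918 + 95693 + 512107 + 18632 = 714975 J = 715 kJ

q = 715 kJ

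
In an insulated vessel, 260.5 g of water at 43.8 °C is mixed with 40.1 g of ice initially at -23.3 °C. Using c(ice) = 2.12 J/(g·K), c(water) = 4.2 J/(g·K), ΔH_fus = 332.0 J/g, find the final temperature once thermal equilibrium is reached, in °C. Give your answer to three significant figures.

T_f = 25.8 °C

Heat to bring ice to 0 °C and melt it: q₁ = 40.1×2.12×23.3 + 40.1×332.0 = 15294 J
Heat the water can supply cooling to 0 °C: 260.5×4.2×43.8 = 47921.6 J > q₁, so all ice melts.
Energy balance: 260.5×4.2×(43.8 − T) = 15294 + 40.1×4.2×(T − 0)
1094.1(43.8 − T) = 15294 + 168.42 T
47921.6 − 15294 = 1262.52 T
T = 32627.6 / 1262.52 = 25.84 °C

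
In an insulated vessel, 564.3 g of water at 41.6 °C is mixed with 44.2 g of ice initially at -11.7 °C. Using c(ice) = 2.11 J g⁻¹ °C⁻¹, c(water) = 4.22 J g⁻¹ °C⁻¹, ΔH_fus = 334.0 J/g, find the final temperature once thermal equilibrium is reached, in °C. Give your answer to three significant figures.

Heat to bring ice to 0 °C and melt it: q₁ = 44.2×2.11×11.7 + 44.2×334.0 = 15854 J
Heat the water can supply cooling to 0 °C: 564.3×4.22×41.6 = 99064.0 J > q₁, so all ice melts.
Energy balance: 564.3×4.22×(41.6 − T) = 15854 + 44.2×4.22×(T − 0)
2381.346(41.6 − T) = 15854 + 186.524 T
99064.0 − 15854 = 2567.870 T
T = 83210.0 / 2567.870 = 32.40 °C

T_f = 32.4 °C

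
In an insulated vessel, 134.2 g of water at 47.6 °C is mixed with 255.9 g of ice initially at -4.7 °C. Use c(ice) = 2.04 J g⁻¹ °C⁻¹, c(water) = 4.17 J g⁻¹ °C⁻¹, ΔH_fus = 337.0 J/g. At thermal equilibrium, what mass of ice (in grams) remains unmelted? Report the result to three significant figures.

Heat to warm all ice to 0 °C: 255.9×2.04×4.7 = 2453.6 J
Heat released by water cooling to 0 °C: 134.2×4.17×47.6 = 26638 J
26638 J < 2453.6 + 255.9×337.0 = 88691.9 J, so not all ice melts; final T = 0 °C.
Heat left for melting: 26638 − 2453.6 = 24184.4 J
Mass melted = 24184.4 / 337.0 = 71.76 g
Ice remaining = 255.9 − 71.76 = 184.14 g

m_ice remaining = 184 g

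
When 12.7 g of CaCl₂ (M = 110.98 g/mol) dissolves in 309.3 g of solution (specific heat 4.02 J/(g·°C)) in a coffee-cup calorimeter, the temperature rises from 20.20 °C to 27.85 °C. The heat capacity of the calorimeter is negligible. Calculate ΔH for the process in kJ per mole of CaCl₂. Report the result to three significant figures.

|ΔT| = |27.85 − 20.20| = 7.65 °C
|q_surr| = (309.3 × 4.02) × 7.65 = 1243.386 × 7.65 = 9512 J
n(CaCl₂) = 12.7 / 110.98 = 0.1144 mol
Temperature rose, so q_rxn = −|q_surr| = -9.512 kJ
ΔH = q_rxn / n = -83.147 kJ/mol

ΔH = -83.1 kJ/mol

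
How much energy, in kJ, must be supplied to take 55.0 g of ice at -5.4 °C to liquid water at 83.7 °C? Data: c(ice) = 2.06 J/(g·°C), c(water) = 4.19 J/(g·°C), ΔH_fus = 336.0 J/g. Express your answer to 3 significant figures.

q = 38.4 kJ

q1 (heat ice -5.4→0.0 °C): 55.0 × 2.06 × 5.4 = 612 J
q2 (melt at 0 °C): 55.0 × 336.0 = 18480 J
q3 (heat water 0.0→83.7 °C): 55.0 × 4.19 × 83.7 = 19289 J
Total: 612 + 18480 + 19289 = 38381 J = 38.4 kJ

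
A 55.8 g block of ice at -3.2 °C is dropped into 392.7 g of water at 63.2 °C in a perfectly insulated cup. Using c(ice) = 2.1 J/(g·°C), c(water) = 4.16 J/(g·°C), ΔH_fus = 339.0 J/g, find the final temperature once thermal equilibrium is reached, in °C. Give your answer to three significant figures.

Heat to bring ice to 0 °C and melt it: q₁ = 55.8×2.1×3.2 + 55.8×339.0 = 19291 J
Heat the water can supply cooling to 0 °C: 392.7×4.16×63.2 = 103246 J > q₁, so all ice melts.
Energy balance: 392.7×4.16×(63.2 − T) = 19291 + 55.8×4.16×(T − 0)
1633.632(63.2 − T) = 19291 + 232.128 T
103246 − 19291 = 1865.760 T
T = 83955 / 1865.760 = 45.00 °C

T_f = 45.0 °C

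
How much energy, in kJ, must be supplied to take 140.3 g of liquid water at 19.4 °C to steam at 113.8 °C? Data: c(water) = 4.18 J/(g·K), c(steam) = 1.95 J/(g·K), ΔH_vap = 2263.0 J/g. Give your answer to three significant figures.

q1 (heat water 19.4→100.0 °C): 140.3 × 4.18 × 80.6 = 47268 J
q2 (vaporize at 100 °C): 140.3 × 2263.0 = 317499 J
q3 (heat steam 100.0→113.8 °C): 140.3 × 1.95 × 13.8 = 3775 J
Total: 47268 + 317499 + 3775 = 368542 J = 369 kJ

q = 369 kJ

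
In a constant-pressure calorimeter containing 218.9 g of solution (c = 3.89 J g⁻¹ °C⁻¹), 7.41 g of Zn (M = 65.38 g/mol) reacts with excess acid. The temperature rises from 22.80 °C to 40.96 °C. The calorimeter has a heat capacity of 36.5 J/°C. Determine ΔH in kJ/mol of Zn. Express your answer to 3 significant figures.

|ΔT| = |40.96 − 22.80| = 18.16 °C
|q_surr| = (218.9 × 3.89 + 36.5) × 18.16 = 888.021 × 18.16 = 16130 J
n(Zn) = 7.41 / 65.38 = 0.1133 mol
Temperature rose, so q_rxn = −|q_surr| = -16.13 kJ
ΔH = q_rxn / n = -142.4 kJ/mol

ΔH = -142 kJ/mol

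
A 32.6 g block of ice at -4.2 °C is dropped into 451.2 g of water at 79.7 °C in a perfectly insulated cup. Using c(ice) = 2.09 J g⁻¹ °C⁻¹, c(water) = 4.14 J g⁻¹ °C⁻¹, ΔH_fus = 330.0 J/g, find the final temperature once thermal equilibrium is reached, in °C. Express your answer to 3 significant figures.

T_f = 68.8 °C

Heat to bring ice to 0 °C and melt it: q₁ = 32.6×2.09×4.2 + 32.6×330.0 = 11044 J
Heat the water can supply cooling to 0 °C: 451.2×4.14×79.7 = 148877 J > q₁, so all ice melts.
Energy balance: 451.2×4.14×(79.7 − T) = 11044 + 32.6×4.14×(T − 0)
1867.968(79.7 − T) = 11044 + 134.964 T
148877 − 11044 = 2002.932 T
T = 137833 / 2002.932 = 68.82 °C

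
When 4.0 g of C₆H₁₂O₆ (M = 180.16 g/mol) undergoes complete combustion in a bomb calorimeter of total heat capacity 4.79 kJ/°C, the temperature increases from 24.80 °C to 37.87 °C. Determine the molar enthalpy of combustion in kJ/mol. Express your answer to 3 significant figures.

ΔT = 37.87 − 24.80 = 13.07 °C
q_cal = C_cal × ΔT = 4.79 × 13.07 = 62.6053 kJ
n = 4.0 / 180.16 = 0.02220 mol
q_rxn = −q_cal = -62.6053 kJ
ΔH = -62.6053 / 0.02220 = -2820 kJ/mol

ΔH = -2820 kJ/mol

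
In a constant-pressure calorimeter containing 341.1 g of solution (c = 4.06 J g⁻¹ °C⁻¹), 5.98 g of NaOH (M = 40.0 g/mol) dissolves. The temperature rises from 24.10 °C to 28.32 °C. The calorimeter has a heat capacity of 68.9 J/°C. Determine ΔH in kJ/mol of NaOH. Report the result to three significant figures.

|ΔT| = |28.32 − 24.10| = 4.22 °C
|q_surr| = (341.1 × 4.06 + 68.9) × 4.22 = 1453.766 × 4.22 = 6135 J
n(NaOH) = 5.98 / 40.0 = 0.1495 mol
Temperature rose, so q_rxn = −|q_surr| = -6.135 kJ
ΔH = q_rxn / n = -41.04 kJ/mol

ΔH = -41.0 kJ/mol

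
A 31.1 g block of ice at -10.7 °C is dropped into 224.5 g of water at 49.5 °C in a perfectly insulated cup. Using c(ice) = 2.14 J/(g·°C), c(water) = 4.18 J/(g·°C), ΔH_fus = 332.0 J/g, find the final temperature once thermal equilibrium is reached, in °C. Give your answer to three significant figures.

T_f = 33.1 °C

Heat to bring ice to 0 °C and melt it: q₁ = 31.1×2.14×10.7 + 31.1×332.0 = 11037 J
Heat the water can supply cooling to 0 °C: 224.5×4.18×49.5 = 46451.3 J > q₁, so all ice melts.
Energy balance: 224.5×4.18×(49.5 − T) = 11037 + 31.1×4.18×(T − 0)
938.41(49.5 − T) = 11037 + 129.998 T
46451.3 − 11037 = 1068.408 T
T = 35414.3 / 1068.408 = 33.147 °C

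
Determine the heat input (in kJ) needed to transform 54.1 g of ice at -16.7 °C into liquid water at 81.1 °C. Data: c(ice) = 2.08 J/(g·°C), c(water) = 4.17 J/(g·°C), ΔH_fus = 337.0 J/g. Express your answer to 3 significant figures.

q1 (heat ice -16.7→0.0 °C): 54.1 × 2.08 × 16.7 = 1879 J
q2 (melt at 0 °C): 54.1 × 337.0 = 18232 J
q3 (heat water 0.0→81.1 °C): 54.1 × 4.17 × 81.1 = 18296 J
Total: 1879 + 18232 + 18296 = 38407 J = 38.4 kJ

q = 38.4 kJ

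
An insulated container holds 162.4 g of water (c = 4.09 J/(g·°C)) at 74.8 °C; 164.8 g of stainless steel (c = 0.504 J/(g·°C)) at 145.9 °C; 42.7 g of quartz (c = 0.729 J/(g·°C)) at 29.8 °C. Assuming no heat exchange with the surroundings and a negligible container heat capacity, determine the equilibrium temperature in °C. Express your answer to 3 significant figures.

T_f = 80.6 °C

Σ mᵢcᵢ(T − Tᵢ) = 0  ⇒  T = Σ mᵢcᵢTᵢ / Σ mᵢcᵢ
Σ mᵢcᵢ = 162.4×4.09 + 164.8×0.504 + 42.7×0.729 = 778.4035
Σ mᵢcᵢTᵢ = 664.216×74.8 + 83.0592×145.9 + 31.1283×29.8 = 62729
T = 62729 / 778.4035 = 80.59 °C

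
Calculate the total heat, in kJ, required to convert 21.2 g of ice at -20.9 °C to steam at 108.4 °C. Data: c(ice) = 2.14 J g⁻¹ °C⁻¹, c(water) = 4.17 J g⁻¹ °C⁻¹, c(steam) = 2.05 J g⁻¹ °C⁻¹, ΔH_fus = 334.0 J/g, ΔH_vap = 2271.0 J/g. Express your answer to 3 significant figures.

q = 65.4 kJ

q1 (heat ice -20.9→0.0 °C): 21.2 × 2.14 × 20.9 = 948 J
q2 (melt at 0 °C): 21.2 × 334.0 = 7081 J
q3 (heat water 0.0→100.0 °C): 21.2 × 4.17 × 100.0 = 8840 J
q4 (vaporize at 100 °C): 21.2 × 2271.0 = 48145 J
q5 (heat steam 100.0→108.4 °C): 21.2 × 2.05 × 8.4 = 365 J
Total: 948 + 7081 + 8840 + 48145 + 365 = 65379 J = 65.4 kJ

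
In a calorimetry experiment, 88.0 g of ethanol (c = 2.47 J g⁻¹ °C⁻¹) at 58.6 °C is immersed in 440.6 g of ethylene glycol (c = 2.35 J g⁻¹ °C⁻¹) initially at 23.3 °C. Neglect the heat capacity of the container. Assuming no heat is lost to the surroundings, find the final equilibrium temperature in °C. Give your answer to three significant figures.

Heat lost by ethanol = heat gained by ethylene glycol.
(88.0)(2.47)(58.6 − T) = (440.6)(2.35)(T − 23.3)
217.36 (58.6 − T) = 1035.41 (T − 23.3)
12737 − 217.36 T = 1035.41 T − 24125
36862 = 1252.77 T
T = 29.42 °C

T_f = 29.4 °C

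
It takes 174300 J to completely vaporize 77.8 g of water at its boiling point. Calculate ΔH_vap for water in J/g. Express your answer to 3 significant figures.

ΔH_vap = 2240 J/g

ΔH_vap = q / m = 174300 / 77.8 = 2240 J/g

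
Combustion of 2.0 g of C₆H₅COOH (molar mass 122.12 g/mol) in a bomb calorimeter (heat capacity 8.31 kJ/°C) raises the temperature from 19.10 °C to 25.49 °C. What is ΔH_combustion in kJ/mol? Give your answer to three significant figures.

ΔH = -3240 kJ/mol

ΔT = 25.49 − 19.10 = 6.39 °C
q_cal = C_cal × ΔT = 8.31 × 6.39 = 53.1009 kJ
n = 2.0 / 122.12 = 0.01638 mol
q_rxn = −q_cal = -53.1009 kJ
ΔH = -53.1009 / 0.01638 = -3242 kJ/mol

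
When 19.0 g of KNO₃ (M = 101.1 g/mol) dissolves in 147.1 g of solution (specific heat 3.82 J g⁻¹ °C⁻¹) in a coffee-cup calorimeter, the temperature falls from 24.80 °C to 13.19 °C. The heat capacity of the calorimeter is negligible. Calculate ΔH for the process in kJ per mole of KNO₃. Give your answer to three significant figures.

|ΔT| = |13.19 − 24.80| = 11.61 °C
|q_surr| = (147.1 × 3.82) × 11.61 = 561.922 × 11.61 = 6524 J
n(KNO₃) = 19.0 / 101.1 = 0.1879 mol
Temperature fell, so q_rxn = +|q_surr| = 6.524 kJ
ΔH = q_rxn / n = 34.72 kJ/mol

ΔH = 34.7 kJ/mol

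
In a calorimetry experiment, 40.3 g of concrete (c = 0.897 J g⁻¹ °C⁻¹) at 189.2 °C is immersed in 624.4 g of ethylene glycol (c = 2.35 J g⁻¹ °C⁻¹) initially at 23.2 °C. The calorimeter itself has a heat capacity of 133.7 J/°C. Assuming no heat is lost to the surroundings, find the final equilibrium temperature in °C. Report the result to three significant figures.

T_f = 26.9 °C

Heat lost by concrete = heat gained by ethylene glycol + calorimeter.
(40.3)(0.897)(189.2 − T) = [(624.4)(2.35) + 133.7](T − 23.2)
36.1491 (189.2 − T) = 1601.04 (T − 23.2)
6839.4 − 36.1491 T = 1601.04 T − 37144
43983.4 = 1637.1891 T
T = 26.87 °C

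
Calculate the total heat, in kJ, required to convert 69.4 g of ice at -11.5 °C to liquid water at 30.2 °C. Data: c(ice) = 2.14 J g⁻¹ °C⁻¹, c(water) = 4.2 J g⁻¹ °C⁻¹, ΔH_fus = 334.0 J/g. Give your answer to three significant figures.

q1 (heat ice -11.5→0.0 °C): 69.4 × 2.14 × 11.5 = 1708 J
q2 (melt at 0 °C): 69.4 × 334.0 = 23180 J
q3 (heat water 0.0→30.2 °C): 69.4 × 4.2 × 30.2 = 8803 J
Total: 1708 + 23180 + 8803 = 33691 J = 33.7 kJ

q = 33.7 kJ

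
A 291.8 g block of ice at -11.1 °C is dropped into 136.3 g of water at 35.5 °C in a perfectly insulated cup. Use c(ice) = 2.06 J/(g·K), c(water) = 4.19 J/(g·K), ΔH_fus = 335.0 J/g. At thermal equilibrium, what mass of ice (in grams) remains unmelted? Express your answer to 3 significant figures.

m_ice remaining = 251 g

Heat to warm all ice to 0 °C: 291.8×2.06×11.1 = 6672.3 J
Heat released by water cooling to 0 °C: 136.3×4.19×35.5 = 20274 J
20274 J < 6672.3 + 291.8×335.0 = 104425.3 J, so not all ice melts; final T = 0 °C.
Heat left for melting: 20274 − 6672.3 = 13601.7 J
Mass melted = 13601.7 / 335.0 = 40.60 g
Ice remaining = 291.8 − 40.60 = 251.20 g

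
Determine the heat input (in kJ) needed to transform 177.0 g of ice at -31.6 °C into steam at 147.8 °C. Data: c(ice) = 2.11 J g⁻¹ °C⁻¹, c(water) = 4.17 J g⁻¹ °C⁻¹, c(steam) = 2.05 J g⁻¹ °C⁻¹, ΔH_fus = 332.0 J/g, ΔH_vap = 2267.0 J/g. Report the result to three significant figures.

q1 (heat ice -31.6→0.0 °C): 177.0 × 2.11 × 31.6 = 11802 J
q2 (melt at 0 °C): 177.0 × 332.0 = 58764 J
q3 (heat water 0.0→100.0 °C): 177.0 × 4.17 × 100.0 = 73809 J
q4 (vaporize at 100 °C): 177.0 × 2267.0 = 401259 J
q5 (heat steam 100.0→147.8 °C): 177.0 × 2.05 × 47.8 = 17344 J
Total: 11802 + 58764 + 73809 + 401259 + 17344 = 562978 J = 563 kJ

q = 563 kJ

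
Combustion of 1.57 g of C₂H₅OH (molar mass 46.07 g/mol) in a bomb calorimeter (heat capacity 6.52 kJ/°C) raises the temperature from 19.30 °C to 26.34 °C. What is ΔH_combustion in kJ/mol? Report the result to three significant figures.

ΔH = -1350 kJ/mol

ΔT = 26.34 − 19.30 = 7.04 °C
q_cal = C_cal × ΔT = 6.52 × 7.04 = 45.9008 kJ
n = 1.57 / 46.07 = 0.03408 mol
q_rxn = −q_cal = -45.9008 kJ
ΔH = -45.9008 / 0.03408 = -1347 kJ/mol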